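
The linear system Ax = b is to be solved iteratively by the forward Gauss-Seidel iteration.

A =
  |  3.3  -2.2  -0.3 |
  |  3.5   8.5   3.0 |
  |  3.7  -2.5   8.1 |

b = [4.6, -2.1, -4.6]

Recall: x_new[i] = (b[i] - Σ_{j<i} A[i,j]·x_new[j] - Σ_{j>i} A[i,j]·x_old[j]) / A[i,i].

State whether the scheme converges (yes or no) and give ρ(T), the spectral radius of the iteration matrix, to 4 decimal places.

yes, ρ = 0.6121

Let D = diag(3.3, 8.5, 8.1); L, U the strict triangles.
T_GS = -(D+L)⁻¹U: row 0 first, T[0,1] = -(-2.2)/(3.3) = +0.6667; later rows by forward substitution.
  T[0,:] = [+0.0000 +0.6667 +0.0909]
  T[1,:] = [+0.0000 -0.2745 -0.3904]
  T[2,:] = [+0.0000 -0.3893 -0.1620]
|eigenvalues of T|: 0.6121, 0.1756, 0.0000.
ρ = 0.6121; 0.6121 < 1, so it converges for any x₀.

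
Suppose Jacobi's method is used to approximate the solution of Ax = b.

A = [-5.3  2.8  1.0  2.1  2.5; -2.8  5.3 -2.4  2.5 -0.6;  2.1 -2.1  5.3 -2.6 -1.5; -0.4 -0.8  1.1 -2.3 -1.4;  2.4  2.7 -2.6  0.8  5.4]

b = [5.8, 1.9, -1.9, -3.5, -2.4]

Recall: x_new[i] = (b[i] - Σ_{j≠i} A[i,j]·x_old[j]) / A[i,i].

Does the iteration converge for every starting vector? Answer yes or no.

no

Write A = D+L+U with D = diag(-5.3, 5.3, 5.3, -2.3, 5.4).
Jacobi T = -D⁻¹(L+U): T[2,4] = -(-1.5)/(5.3) = +0.2830; T[2,2] = 0.
  T[0,:] = [+0.0000, +0.5283, +0.1887, +0.3962, +0.4717]
  T[1,:] = [+0.5283, +0.0000, +0.4528, -0.4717, +0.1132]
  T[2,:] = [-0.3962, +0.3962, +0.0000, +0.4906, +0.2830]
  T[3,:] = [-0.1739, -0.3478, +0.4783, +0.0000, -0.6087]
  T[4,:] = [-0.4444, -0.5000, +0.4815, -0.1481, +0.0000]
|eigenvalues of T|: 1.2454, 0.6755, 0.6755, 0.3106, 0.1708.
ρ(T) = max|λ| = 1.2454; 1.2454 > 1, so it fails to converge.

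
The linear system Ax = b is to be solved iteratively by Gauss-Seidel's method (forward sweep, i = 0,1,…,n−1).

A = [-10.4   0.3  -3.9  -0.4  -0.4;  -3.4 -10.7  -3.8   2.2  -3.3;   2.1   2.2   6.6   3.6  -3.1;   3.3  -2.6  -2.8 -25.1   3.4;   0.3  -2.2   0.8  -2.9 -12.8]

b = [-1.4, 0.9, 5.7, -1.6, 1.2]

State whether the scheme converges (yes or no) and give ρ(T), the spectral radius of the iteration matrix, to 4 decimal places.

Split A = D + L + U, D = diag(-10.4, -10.7, 6.6, -25.1, -12.8).
Gauss-Seidel: T = -(D+L)⁻¹U, row 0 first, T[0,2] = -(-3.9)/(-10.4) = -0.3750; later rows by forward substitution.
  T[0,:] = [+0.0000 +0.0288 -0.3750 -0.0385 -0.0385]
  T[1,:] = [+0.0000 -0.0092 -0.2360 +0.2178 -0.2962]
  T[2,:] = [+0.0000 -0.0061 +0.1980 -0.6058 +0.5807]
  T[3,:] = [+0.0000 +0.0054 -0.0469 +0.0400 +0.0963]
  T[4,:] = [+0.0000 +0.0006 +0.0548 -0.0853 +0.0645]
eigenvalue magnitudes: 0.3768, 0.1102, 0.0207, 0.0207, 0.0000.
ρ(T) = max|λ| = 0.3768; 0.3768 < 1 ⇒ converges.

yes, ρ = 0.3768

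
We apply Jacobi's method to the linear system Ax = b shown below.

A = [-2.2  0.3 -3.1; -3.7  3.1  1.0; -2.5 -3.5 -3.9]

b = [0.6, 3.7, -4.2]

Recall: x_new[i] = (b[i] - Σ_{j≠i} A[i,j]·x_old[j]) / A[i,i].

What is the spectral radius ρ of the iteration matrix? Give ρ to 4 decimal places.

1.5353

Diagonal D = diag(-2.2, 3.1, -3.9); L, U strict lower/upper.
T_J = -D⁻¹(L+U): T[2,1] = -(-3.5)/(-3.9) = -0.8974; T[2,2] = 0.
  T[0,:] = [+0.0000 +0.1364 -1.4091]
  T[1,:] = [+1.1935 +0.0000 -0.3226]
  T[2,:] = [-0.6410 -0.8974 +0.0000]
|roots of det(T-λI)|: 1.5353, 1.0007, 1.0007.
ρ = 1.5353; 1.5353 > 1 ⇒ diverges.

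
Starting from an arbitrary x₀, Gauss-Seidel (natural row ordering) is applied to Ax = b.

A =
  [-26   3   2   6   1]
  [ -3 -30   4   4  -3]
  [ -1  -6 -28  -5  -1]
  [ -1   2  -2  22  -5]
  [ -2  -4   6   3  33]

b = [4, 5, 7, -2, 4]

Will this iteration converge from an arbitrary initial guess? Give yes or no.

Write A = D+L+U with D = diag(-26, -30, -28, 22, 33).
T_GS = -(D+L)⁻¹U: row 0 first, T[0,4] = -(1)/(-26) = +0.0385; later rows by forward substitution.
  T[0,:] = [+0.0000, +0.1154, +0.0769, +0.2308, +0.0385]
  T[1,:] = [+0.0000, -0.0115, +0.1256, +0.1103, -0.1038]
  T[2,:] = [+0.0000, -0.0016, -0.0297, -0.2104, -0.0148]
  T[3,:] = [+0.0000, +0.0061, -0.0106, -0.0187, +0.2371]
  T[4,:] = [+0.0000, +0.0053, +0.0263, +0.0673, -0.0291]
|roots of det(T-λI)|: 0.1836, 0.0807, 0.0807, 0.0317, 0.0000.
spectral radius ρ = 0.1836; 0.1836 < 1: convergent.

yes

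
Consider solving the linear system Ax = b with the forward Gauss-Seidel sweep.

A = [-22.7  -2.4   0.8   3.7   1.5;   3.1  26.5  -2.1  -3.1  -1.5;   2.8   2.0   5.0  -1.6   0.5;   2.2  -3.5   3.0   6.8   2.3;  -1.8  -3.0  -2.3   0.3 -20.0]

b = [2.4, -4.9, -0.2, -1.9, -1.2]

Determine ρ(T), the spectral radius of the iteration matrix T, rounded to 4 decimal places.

Let D = diag(-22.7, 26.5, 5, 6.8, -20); L, U the strict triangles.
T_GS = -(D+L)⁻¹U: row 0 first, T[0,3] = -(3.7)/(-22.7) = +0.1630; later rows by forward substitution.
  T[0,:] = [+0.0000  -0.1057  +0.0352  +0.1630  +0.0661]
  T[1,:] = [+0.0000  +0.0124  +0.0751  +0.0979  +0.0489]
  T[2,:] = [+0.0000  +0.0543  -0.0498  +0.1896  -0.1566]
  T[3,:] = [+0.0000  +0.0166  +0.0492  -0.0860  -0.2654]
  T[4,:] = [+0.0000  +0.0017  -0.0080  -0.0524  +0.0007]
|eigenvalues of T|: 0.1973, 0.1450, 0.0991, 0.0288, 0.0000.
ρ(T) = max|λ| = 0.1973; 0.1973 < 1 ⇒ converges.

0.1973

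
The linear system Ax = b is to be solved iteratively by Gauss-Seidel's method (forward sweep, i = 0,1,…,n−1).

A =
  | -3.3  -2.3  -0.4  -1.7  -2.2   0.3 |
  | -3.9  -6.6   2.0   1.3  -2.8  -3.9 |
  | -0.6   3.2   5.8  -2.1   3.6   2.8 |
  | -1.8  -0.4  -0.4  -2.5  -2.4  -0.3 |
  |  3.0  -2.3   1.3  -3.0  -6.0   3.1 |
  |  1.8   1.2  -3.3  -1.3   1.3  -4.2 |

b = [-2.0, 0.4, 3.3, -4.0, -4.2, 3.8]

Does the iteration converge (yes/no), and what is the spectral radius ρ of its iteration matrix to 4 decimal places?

Write A = D+L+U with D = diag(-3.3, -6.6, 5.8, -2.5, -6, -4.2).
T_GS = -(D+L)⁻¹U: row 0 first, T[0,1] = -(-2.3)/(-3.3) = -0.6970; later rows by forward substitution.
  T[0,:] = [+0.0000, -0.6970, -0.1212, -0.5152, -0.6667, +0.0909]
  T[1,:] = [+0.0000, +0.4118, +0.3747, +0.5014, -0.0303, -0.6446]
  T[2,:] = [+0.0000, -0.2993, -0.2192, +0.0322, -0.6729, -0.1177]
  T[3,:] = [+0.0000, +0.4838, +0.0624, +0.2855, -0.3675, -0.0635]
  T[4,:] = [+0.0000, -0.8131, -0.2829, -0.5856, -0.2838, +0.8155]
  T[5,:] = [+0.0000, -0.3473, +0.1205, -0.3724, +0.2603, +0.2193]
|λ(T)| sorted: 1.4619, 0.5827, 0.2675, 0.2675, 0.2668, 0.0000.
ρ = 1.4619; 1.4619 > 1, so it fails to converge.

no, ρ = 1.4619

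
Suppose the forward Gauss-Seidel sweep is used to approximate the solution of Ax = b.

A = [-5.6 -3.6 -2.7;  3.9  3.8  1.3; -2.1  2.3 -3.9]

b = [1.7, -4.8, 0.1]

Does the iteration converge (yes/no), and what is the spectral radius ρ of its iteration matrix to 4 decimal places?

yes, ρ = 0.8740

Split A = D + L + U, D = diag(-5.6, 3.8, -3.9).
T_GS = -(D+L)⁻¹U: row 0 first, T[0,1] = -(-3.6)/(-5.6) = -0.6429; later rows by forward substitution.
  T[0,:] = [+0.0000 -0.6429 -0.4821]
  T[1,:] = [+0.0000 +0.6598 +0.1527]
  T[2,:] = [+0.0000 +0.7353 +0.3497]
|eigenvalues of T|: 0.8740, 0.1355, 0.0000.
spectral radius ρ = 0.8740; 0.8740 < 1 ⇒ converges.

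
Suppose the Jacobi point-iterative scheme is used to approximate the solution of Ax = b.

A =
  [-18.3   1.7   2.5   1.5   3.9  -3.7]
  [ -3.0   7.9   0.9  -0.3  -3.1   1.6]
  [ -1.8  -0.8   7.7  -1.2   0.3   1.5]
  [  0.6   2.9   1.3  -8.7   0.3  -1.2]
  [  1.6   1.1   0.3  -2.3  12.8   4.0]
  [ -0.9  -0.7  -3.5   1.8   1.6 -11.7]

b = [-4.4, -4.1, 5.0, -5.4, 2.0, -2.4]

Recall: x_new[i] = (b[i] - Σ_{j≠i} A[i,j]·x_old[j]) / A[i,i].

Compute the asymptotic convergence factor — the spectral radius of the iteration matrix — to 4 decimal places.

0.5179

Diagonal D = diag(-18.3, 7.9, 7.7, -8.7, 12.8, -11.7); L, U strict lower/upper.
Jacobi: T = -D⁻¹(L+U), T[5,0] = -(-0.9)/(-11.7) = -0.0769; T[5,5] = 0.
  T[0,:] = [+0.0000, +0.0929, +0.1366, +0.0820, +0.2131, -0.2022]
  T[1,:] = [+0.3797, +0.0000, -0.1139, +0.0380, +0.3924, -0.2025]
  T[2,:] = [+0.2338, +0.1039, +0.0000, +0.1558, -0.0390, -0.1948]
  T[3,:] = [+0.0690, +0.3333, +0.1494, +0.0000, +0.0345, -0.1379]
  T[4,:] = [-0.1250, -0.0859, -0.0234, +0.1797, +0.0000, -0.3125]
  T[5,:] = [-0.0769, -0.0598, -0.2991, +0.1538, +0.1368, +0.0000]
|roots of det(T-λI)|: 0.5179, 0.3363, 0.3311, 0.3311, 0.1806, 0.1806.
ρ(T) = max|λ| = 0.5179; 0.5179 < 1, so it converges for any x₀.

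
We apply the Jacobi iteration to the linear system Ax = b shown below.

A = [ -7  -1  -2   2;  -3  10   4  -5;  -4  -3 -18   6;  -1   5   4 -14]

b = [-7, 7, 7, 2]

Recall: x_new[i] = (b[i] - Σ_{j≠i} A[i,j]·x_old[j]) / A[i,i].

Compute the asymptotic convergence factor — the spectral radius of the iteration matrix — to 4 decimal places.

Write A = D+L+U with D = diag(-7, 10, -18, -14).
T_J = -D⁻¹(L+U): T[3,2] = -(4)/(-14) = +0.2857; T[3,3] = 0.
  T[0,:] = [+0.0000, -0.1429, -0.2857, +0.2857]
  T[1,:] = [+0.3000, +0.0000, -0.4000, +0.5000]
  T[2,:] = [-0.2222, -0.1667, +0.0000, +0.3333]
  T[3,:] = [-0.0714, +0.3571, +0.2857, +0.0000]
|λ(T)| sorted: 0.6236, 0.4243, 0.3150, 0.1157.
ρ(T) = max|λ| = 0.6236; 0.6236 < 1 ⇒ converges.

0.6236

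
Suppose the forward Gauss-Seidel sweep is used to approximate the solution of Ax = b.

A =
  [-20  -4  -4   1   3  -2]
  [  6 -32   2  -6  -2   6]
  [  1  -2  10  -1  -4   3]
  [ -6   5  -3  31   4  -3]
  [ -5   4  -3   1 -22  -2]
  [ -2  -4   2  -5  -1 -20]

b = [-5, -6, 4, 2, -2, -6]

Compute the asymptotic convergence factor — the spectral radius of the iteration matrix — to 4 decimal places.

Write A = D+L+U with D = diag(-20, -32, 10, 31, -22, -20).
T_GS = -(D+L)⁻¹U: row 0 first, T[0,4] = -(3)/(-20) = +0.1500; later rows by forward substitution.
  T[0,:] = [+0.0000 -0.2000 -0.2000 +0.0500 +0.1500 -0.1000]
  T[1,:] = [+0.0000 -0.0375 +0.0250 -0.1781 -0.0344 +0.1688]
  T[2,:] = [+0.0000 +0.0125 +0.0250 +0.0594 +0.3781 -0.2563]
  T[3,:] = [+0.0000 -0.0315 -0.0403 +0.0442 -0.0579 +0.0254]
  T[4,:] = [+0.0000 +0.0355 +0.0448 -0.0498 -0.0945 -0.0014]
  T[5,:] = [+0.0000 +0.0348 +0.0253 +0.0280 +0.0489 -0.0557]
|roots of det(T-λI)|: 0.1637, 0.1386, 0.1208, 0.0231, 0.0231, 0.0000.
ρ(T) = max|λ| = 0.1637; 0.1637 < 1, so it converges for any x₀.

0.1637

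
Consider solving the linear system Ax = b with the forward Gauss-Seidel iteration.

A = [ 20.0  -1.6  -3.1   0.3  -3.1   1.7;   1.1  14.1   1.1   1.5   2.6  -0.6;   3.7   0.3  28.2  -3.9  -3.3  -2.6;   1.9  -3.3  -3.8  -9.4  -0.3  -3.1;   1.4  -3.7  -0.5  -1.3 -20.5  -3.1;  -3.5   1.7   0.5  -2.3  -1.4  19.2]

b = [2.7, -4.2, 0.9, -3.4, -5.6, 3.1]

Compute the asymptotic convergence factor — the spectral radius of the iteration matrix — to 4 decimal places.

0.2015

Diagonal D = diag(20, 14.1, 28.2, -9.4, -20.5, 19.2); L, U strict lower/upper.
Gauss-Seidel: T = -(D+L)⁻¹U, row 0 first, T[0,3] = -(0.3)/(20) = -0.0150; later rows by forward substitution.
  T[0,:] = [+0.0000, +0.0800, +0.1550, -0.0150, +0.1550, -0.0850]
  T[1,:] = [+0.0000, -0.0062, -0.0901, -0.1052, -0.1965, +0.0492]
  T[2,:] = [+0.0000, -0.0104, -0.0194, +0.1414, +0.0988, +0.1028]
  T[3,:] = [+0.0000, +0.0226, +0.0708, -0.0233, +0.0285, -0.4058]
  T[4,:] = [+0.0000, +0.0054, +0.0228, +0.0160, +0.0418, -0.1427]
  T[5,:] = [+0.0000, +0.0185, +0.0469, +0.0013, +0.0495, -0.0815]
moduli |λ_i(T)| = 0.2015, 0.1007, 0.1007, 0.0391, 0.0095, 0.0000.
ρ(T) = max|λ| = 0.2015; 0.2015 < 1, so it converges for any x₀.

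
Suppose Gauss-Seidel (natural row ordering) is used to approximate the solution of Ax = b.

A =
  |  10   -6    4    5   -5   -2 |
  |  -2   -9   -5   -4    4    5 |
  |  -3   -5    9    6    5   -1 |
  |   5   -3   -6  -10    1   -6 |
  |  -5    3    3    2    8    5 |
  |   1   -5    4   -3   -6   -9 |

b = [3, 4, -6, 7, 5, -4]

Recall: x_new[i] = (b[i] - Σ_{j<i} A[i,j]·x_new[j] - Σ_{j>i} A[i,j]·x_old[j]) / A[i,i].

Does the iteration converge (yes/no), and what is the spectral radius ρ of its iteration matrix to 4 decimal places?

no, ρ = 1.3900

A = D + L + U where D = diag(10, -9, 9, -10, 8, -9).
GS T = -(D+L)⁻¹U: row 0 first, T[0,1] = -(-6)/(10) = +0.6000; later rows by forward substitution.
  T[0,:] = [+0.0000  +0.6000  -0.4000  -0.5000  +0.5000  +0.2000]
  T[1,:] = [+0.0000  -0.1333  -0.4667  -0.3333  +0.3333  +0.5111]
  T[2,:] = [+0.0000  +0.1259  -0.3926  -1.0185  -0.2037  +0.4617]
  T[3,:] = [+0.0000  +0.2644  +0.1756  +0.4611  +0.3722  -0.9304]
  T[4,:] = [+0.0000  +0.3117  +0.0283  +0.0792  +0.1708  -0.6322]
  T[5,:] = [+0.0000  -0.0992  -0.0371  -0.5295  -0.4581  +0.6751]
|roots of det(T-λI)|: 1.3900, 0.4352, 0.4352, 0.0925, 0.0634, 0.0000.
spectral radius ρ = 1.3900; 1.3900 > 1, so it fails to converge.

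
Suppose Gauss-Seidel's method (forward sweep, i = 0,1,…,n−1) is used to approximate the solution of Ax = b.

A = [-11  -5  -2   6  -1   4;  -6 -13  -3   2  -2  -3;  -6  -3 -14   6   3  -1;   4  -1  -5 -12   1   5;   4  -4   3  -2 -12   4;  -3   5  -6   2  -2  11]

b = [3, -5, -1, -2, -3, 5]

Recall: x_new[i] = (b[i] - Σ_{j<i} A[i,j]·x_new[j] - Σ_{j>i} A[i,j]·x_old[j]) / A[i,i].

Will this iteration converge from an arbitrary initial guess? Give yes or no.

Write A = D+L+U with D = diag(-11, -13, -14, -12, -12, 11).
GS T = -(D+L)⁻¹U: row 0 first, T[0,1] = -(-5)/(-11) = -0.4545; later rows by forward substitution.
  T[0,:] = [+0.0000 -0.4545 -0.1818 +0.5455 -0.0909 +0.3636]
  T[1,:] = [+0.0000 +0.2098 -0.1469 -0.0979 -0.1119 -0.3986]
  T[2,:] = [+0.0000 +0.1499 +0.1094 +0.2158 +0.2772 -0.1419]
  T[3,:] = [+0.0000 -0.2314 -0.0939 +0.1001 -0.0532 +0.6302]
  T[4,:] = [+0.0000 -0.1454 +0.0314 +0.2517 +0.0852 +0.4469]
  T[5,:] = [+0.0000 -0.1219 +0.0996 +0.3385 +0.2024 +0.1697]
|roots of det(T-λI)|: 0.8758, 0.2531, 0.1978, 0.1978, 0.0393, 0.0000.
ρ(T) = max|λ| = 0.8758; 0.8758 < 1 ⇒ converges.

yes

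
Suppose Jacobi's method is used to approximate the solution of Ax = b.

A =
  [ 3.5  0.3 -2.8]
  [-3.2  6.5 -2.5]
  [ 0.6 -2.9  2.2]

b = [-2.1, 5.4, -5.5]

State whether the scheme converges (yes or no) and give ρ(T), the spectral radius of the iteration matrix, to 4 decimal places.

A = D + L + U where D = diag(3.5, 6.5, 2.2).
Jacobi: T = -D⁻¹(L+U), T[1,2] = -(-2.5)/(6.5) = +0.3846; T[1,1] = 0.
  T[0,:] = [+0.0000, -0.0857, +0.8000]
  T[1,:] = [+0.4923, +0.0000, +0.3846]
  T[2,:] = [-0.2727, +1.3182, +0.0000]
moduli |λ_i(T)| = 0.9096, 0.7620, 0.7620.
ρ = 0.9096; 0.9096 < 1: convergent.

yes, ρ = 0.9096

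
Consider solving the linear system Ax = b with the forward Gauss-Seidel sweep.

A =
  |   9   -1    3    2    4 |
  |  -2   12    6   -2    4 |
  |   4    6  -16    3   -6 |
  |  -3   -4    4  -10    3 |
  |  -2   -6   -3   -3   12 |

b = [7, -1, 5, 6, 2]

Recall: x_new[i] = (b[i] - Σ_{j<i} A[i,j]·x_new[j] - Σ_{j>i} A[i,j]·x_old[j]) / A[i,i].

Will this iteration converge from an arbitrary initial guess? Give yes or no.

yes

Write A = D+L+U with D = diag(9, 12, -16, -10, 12).
Gauss-Seidel: T = -(D+L)⁻¹U, row 0 first, T[0,1] = -(-1)/(9) = +0.1111; later rows by forward substitution.
  T[0,:] = [+0.0000, +0.1111, -0.3333, -0.2222, -0.4444]
  T[1,:] = [+0.0000, +0.0185, -0.5556, +0.1296, -0.4074]
  T[2,:] = [+0.0000, +0.0347, -0.2917, +0.1806, -0.6389]
  T[3,:] = [+0.0000, -0.0269, +0.2056, +0.0870, +0.3407]
  T[4,:] = [+0.0000, +0.0297, -0.3549, +0.0947, -0.3523]
|roots of det(T-λI)|: 0.8306, 0.1601, 0.1601, 0.0245, 0.0000.
ρ(T) = max|λ| = 0.8306; 0.8306 < 1, so it converges for any x₀.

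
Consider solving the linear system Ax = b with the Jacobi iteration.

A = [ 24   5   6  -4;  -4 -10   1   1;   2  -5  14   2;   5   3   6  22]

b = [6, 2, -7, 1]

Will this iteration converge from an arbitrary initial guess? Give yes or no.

yes

Diagonal D = diag(24, -10, 14, 22); L, U strict lower/upper.
T_J = -D⁻¹(L+U): T[2,0] = -(2)/(14) = -0.1429; T[2,2] = 0.
  T[0,:] = [+0.0000 -0.2083 -0.2500 +0.1667]
  T[1,:] = [-0.4000 +0.0000 +0.1000 +0.1000]
  T[2,:] = [-0.1429 +0.3571 +0.0000 -0.1429]
  T[3,:] = [-0.2273 -0.1364 -0.2727 +0.0000]
moduli |λ_i(T)| = 0.5077, 0.2948, 0.2298, 0.2298.
ρ = 0.5077; 0.5077 < 1: convergent.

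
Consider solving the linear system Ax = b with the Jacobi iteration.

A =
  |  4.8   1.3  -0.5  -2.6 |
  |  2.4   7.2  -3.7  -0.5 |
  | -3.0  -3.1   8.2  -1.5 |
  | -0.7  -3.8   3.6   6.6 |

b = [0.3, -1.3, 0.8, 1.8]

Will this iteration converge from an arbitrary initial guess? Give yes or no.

Diagonal D = diag(4.8, 7.2, 8.2, 6.6); L, U strict lower/upper.
T_J = -D⁻¹(L+U): T[1,3] = -(-0.5)/(7.2) = +0.0694; T[1,1] = 0.
  T[0,:] = [+0.0000  -0.2708  +0.1042  +0.5417]
  T[1,:] = [-0.3333  +0.0000  +0.5139  +0.0694]
  T[2,:] = [+0.3659  +0.3780  +0.0000  +0.1829]
  T[3,:] = [+0.1061  +0.5758  -0.5455  +0.0000]
|λ(T)| sorted: 0.8501, 0.4732, 0.4732, 0.4722.
ρ = 0.8501; 0.8501 < 1 ⇒ converges.

yes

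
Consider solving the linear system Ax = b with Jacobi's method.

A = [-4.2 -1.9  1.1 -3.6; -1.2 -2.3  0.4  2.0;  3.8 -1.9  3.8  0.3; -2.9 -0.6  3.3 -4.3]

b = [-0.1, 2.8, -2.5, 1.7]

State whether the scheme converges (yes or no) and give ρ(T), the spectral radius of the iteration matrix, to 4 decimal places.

no, ρ = 1.2680

A = D + L + U where D = diag(-4.2, -2.3, 3.8, -4.3).
Jacobi: T = -D⁻¹(L+U), T[1,2] = -(0.4)/(-2.3) = +0.1739; T[1,1] = 0.
  T[0,:] = [+0.0000  -0.4524  +0.2619  -0.8571]
  T[1,:] = [-0.5217  +0.0000  +0.1739  +0.8696]
  T[2,:] = [-1.0000  +0.5000  +0.0000  -0.0789]
  T[3,:] = [-0.6744  -0.1395  +0.7674  +0.0000]
moduli |λ_i(T)| = 1.2680, 0.9384, 0.9384, 0.2709.
spectral radius ρ = 1.2680; 1.2680 > 1 ⇒ diverges.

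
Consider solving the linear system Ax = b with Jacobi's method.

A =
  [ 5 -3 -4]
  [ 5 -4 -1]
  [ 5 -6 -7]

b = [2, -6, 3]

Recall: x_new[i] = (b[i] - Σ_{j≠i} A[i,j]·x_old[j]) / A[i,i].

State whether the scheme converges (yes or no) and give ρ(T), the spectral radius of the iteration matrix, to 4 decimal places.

Split A = D + L + U, D = diag(5, -4, -7).
Jacobi: T = -D⁻¹(L+U), T[2,0] = -(5)/(-7) = +0.7143; T[2,2] = 0.
  T[0,:] = [+0.0000, +0.6000, +0.8000]
  T[1,:] = [+1.2500, +0.0000, -0.2500]
  T[2,:] = [+0.7143, -0.8571, +0.0000]
eigenvalue magnitudes: 1.4791, 0.8074, 0.8074.
ρ = 1.4791; 1.4791 > 1 ⇒ diverges.

no, ρ = 1.4791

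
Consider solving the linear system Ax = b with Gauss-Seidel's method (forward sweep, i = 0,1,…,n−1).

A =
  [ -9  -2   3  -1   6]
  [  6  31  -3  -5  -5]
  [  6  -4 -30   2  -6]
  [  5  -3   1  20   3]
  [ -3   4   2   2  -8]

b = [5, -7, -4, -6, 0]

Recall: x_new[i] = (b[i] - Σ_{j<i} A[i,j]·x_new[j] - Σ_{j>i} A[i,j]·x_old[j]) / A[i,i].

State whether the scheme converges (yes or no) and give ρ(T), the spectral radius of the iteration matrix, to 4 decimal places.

Write A = D+L+U with D = diag(-9, 31, -30, 20, -8).
GS T = -(D+L)⁻¹U: row 0 first, T[0,1] = -(-2)/(-9) = -0.2222; later rows by forward substitution.
  T[0,:] = [+0.0000  -0.2222  +0.3333  -0.1111  +0.6667]
  T[1,:] = [+0.0000  +0.0430  +0.0323  +0.1828  +0.0323]
  T[2,:] = [+0.0000  -0.0502  +0.0624  +0.0201  -0.0710]
  T[3,:] = [+0.0000  +0.0645  -0.0816  +0.0542  -0.3083]
  T[4,:] = [+0.0000  +0.1084  -0.1137  +0.1516  -0.3287]
|λ(T)| sorted: 0.2386, 0.0781, 0.0781, 0.0555, 0.0000.
ρ = 0.2386; 0.2386 < 1 ⇒ converges.

yes, ρ = 0.2386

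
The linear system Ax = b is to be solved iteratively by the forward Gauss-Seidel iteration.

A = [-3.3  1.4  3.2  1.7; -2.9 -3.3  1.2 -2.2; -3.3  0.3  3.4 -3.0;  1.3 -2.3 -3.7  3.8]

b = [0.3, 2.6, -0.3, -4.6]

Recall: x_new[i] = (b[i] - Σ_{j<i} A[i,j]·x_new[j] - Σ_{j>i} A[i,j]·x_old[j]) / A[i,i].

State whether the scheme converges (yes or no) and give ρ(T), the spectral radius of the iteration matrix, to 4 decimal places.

Write A = D+L+U with D = diag(-3.3, -3.3, 3.4, 3.8).
GS T = -(D+L)⁻¹U: row 0 first, T[0,2] = -(3.2)/(-3.3) = +0.9697; later rows by forward substitution.
  T[0,:] = [+0.0000 +0.4242 +0.9697 +0.5152]
  T[1,:] = [+0.0000 -0.3728 -0.4885 -1.1194]
  T[2,:] = [+0.0000 +0.4447 +0.9843 +1.4811]
  T[3,:] = [+0.0000 +0.0622 +0.3310 +0.5884]
|roots of det(T-λI)|: 1.3317, 0.2642, 0.1324, 0.0000.
ρ(T) = max|λ| = 1.3317; 1.3317 > 1, so it fails to converge.

no, ρ = 1.3317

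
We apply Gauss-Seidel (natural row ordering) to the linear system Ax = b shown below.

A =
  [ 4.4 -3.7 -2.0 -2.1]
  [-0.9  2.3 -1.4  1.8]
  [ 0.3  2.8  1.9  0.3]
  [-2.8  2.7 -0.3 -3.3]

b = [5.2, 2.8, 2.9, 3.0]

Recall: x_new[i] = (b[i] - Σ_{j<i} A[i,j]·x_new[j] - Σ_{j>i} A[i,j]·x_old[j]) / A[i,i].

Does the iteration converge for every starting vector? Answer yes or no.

Diagonal D = diag(4.4, 2.3, 1.9, -3.3); L, U strict lower/upper.
Gauss-Seidel: T = -(D+L)⁻¹U, row 0 first, T[0,1] = -(-3.7)/(4.4) = +0.8409; later rows by forward substitution.
  T[0,:] = [+0.0000  +0.8409  +0.4545  +0.4773]
  T[1,:] = [+0.0000  +0.3291  +0.7866  -0.5958]
  T[2,:] = [+0.0000  -0.6177  -1.2309  +0.6448]
  T[3,:] = [+0.0000  -0.3881  +0.3698  -0.9511]
|roots of det(T-λI)|: 1.5131, 0.4423, 0.1025, 0.0000.
spectral radius ρ = 1.5131; 1.5131 > 1 ⇒ diverges.

no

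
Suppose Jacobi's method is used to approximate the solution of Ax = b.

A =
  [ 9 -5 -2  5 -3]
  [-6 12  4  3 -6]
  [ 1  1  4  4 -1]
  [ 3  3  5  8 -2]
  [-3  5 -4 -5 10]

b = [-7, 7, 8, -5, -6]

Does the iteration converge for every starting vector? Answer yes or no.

no

Diagonal D = diag(9, 12, 4, 8, 10); L, U strict lower/upper.
T_J = -D⁻¹(L+U): T[4,0] = -(-3)/(10) = +0.3000; T[4,4] = 0.
  T[0,:] = [+0.0000, +0.5556, +0.2222, -0.5556, +0.3333]
  T[1,:] = [+0.5000, +0.0000, -0.3333, -0.2500, +0.5000]
  T[2,:] = [-0.2500, -0.2500, +0.0000, -1.0000, +0.2500]
  T[3,:] = [-0.3750, -0.3750, -0.6250, +0.0000, +0.2500]
  T[4,:] = [+0.3000, -0.5000, +0.4000, +0.5000, +0.0000]
|roots of det(T-λI)|: 1.1517, 0.9530, 0.5940, 0.5480, 0.5480.
spectral radius ρ = 1.1517; 1.1517 > 1: divergent.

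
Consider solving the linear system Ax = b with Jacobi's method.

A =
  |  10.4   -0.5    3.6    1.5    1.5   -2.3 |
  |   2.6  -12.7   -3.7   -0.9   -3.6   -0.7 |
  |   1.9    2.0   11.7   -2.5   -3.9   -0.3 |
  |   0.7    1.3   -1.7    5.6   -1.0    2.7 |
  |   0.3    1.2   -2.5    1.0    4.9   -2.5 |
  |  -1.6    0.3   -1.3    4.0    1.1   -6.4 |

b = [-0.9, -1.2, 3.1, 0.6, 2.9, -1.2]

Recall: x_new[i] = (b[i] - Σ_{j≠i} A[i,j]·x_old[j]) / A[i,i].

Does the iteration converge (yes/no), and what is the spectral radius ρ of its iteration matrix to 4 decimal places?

Split A = D + L + U, D = diag(10.4, -12.7, 11.7, 5.6, 4.9, -6.4).
Jacobi: T = -D⁻¹(L+U), T[3,5] = -(2.7)/(5.6) = -0.4821; T[3,3] = 0.
  T[0,:] = [+0.0000  +0.0481  -0.3462  -0.1442  -0.1442  +0.2212]
  T[1,:] = [+0.2047  +0.0000  -0.2913  -0.0709  -0.2835  -0.0551]
  T[2,:] = [-0.1624  -0.1709  +0.0000  +0.2137  +0.3333  +0.0256]
  T[3,:] = [-0.1250  -0.2321  +0.3036  +0.0000  +0.1786  -0.4821]
  T[4,:] = [-0.0612  -0.2449  +0.5102  -0.2041  +0.0000  +0.5102]
  T[5,:] = [-0.2500  +0.0469  -0.2031  +0.6250  +0.1719  +0.0000]
|roots of det(T-λI)|: 0.8260, 0.5537, 0.5537, 0.4353, 0.1796, 0.1796.
spectral radius ρ = 0.8260; 0.8260 < 1, so it converges for any x₀.

yes, ρ = 0.8260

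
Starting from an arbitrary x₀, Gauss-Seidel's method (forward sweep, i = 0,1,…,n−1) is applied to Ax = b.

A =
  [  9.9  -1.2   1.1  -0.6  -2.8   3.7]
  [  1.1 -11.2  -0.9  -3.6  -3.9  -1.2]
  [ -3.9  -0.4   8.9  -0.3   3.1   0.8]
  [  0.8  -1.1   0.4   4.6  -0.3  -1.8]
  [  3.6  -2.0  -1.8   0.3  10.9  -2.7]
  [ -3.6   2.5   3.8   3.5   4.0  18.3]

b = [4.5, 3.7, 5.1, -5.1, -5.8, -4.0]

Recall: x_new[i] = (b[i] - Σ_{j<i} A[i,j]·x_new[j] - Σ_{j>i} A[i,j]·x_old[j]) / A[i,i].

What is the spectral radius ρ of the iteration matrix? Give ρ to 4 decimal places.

0.5168

A = D + L + U where D = diag(9.9, -11.2, 8.9, 4.6, 10.9, 18.3).
Gauss-Seidel: T = -(D+L)⁻¹U, row 0 first, T[0,5] = -(3.7)/(9.9) = -0.3737; later rows by forward substitution.
  T[0,:] = [+0.0000  +0.1212  -0.1111  +0.0606  +0.2828  -0.3737]
  T[1,:] = [+0.0000  +0.0119  -0.0913  -0.3155  -0.3204  -0.1438]
  T[2,:] = [+0.0000  +0.0537  -0.0528  +0.0461  -0.2388  -0.2601]
  T[3,:] = [+0.0000  -0.0229  +0.0021  -0.0900  -0.0398  +0.4445]
  T[4,:] = [+0.0000  -0.0284  +0.0112  -0.0678  -0.1905  +0.2896]
  T[5,:] = [+0.0000  +0.0217  -0.0013  +0.0775  +0.1983  -0.1482]
|λ(T)| sorted: 0.5168, 0.0944, 0.0642, 0.0642, 0.0052, 0.0000.
spectral radius ρ = 0.5168; 0.5168 < 1 ⇒ converges.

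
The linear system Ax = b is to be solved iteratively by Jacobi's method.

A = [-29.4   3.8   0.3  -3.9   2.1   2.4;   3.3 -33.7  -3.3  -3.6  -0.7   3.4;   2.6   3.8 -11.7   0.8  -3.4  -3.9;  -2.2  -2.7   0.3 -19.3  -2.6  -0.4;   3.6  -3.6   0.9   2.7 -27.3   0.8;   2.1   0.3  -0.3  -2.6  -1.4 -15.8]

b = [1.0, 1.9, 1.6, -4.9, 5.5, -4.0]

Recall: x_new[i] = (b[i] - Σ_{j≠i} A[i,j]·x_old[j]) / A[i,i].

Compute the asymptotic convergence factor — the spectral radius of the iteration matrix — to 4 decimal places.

A = D + L + U where D = diag(-29.4, -33.7, -11.7, -19.3, -27.3, -15.8).
T_J = -D⁻¹(L+U): T[2,0] = -(2.6)/(-11.7) = +0.2222; T[2,2] = 0.
  T[0,:] = [+0.0000, +0.1293, +0.0102, -0.1327, +0.0714, +0.0816]
  T[1,:] = [+0.0979, +0.0000, -0.0979, -0.1068, -0.0208, +0.1009]
  T[2,:] = [+0.2222, +0.3248, +0.0000, +0.0684, -0.2906, -0.3333]
  T[3,:] = [-0.1140, -0.1399, +0.0155, +0.0000, -0.1347, -0.0207]
  T[4,:] = [+0.1319, -0.1319, +0.0330, +0.0989, +0.0000, +0.0293]
  T[5,:] = [+0.1329, +0.0190, -0.0190, -0.1646, -0.0886, +0.0000]
moduli |λ_i(T)| = 0.2913, 0.2263, 0.1967, 0.1967, 0.1194, 0.1194.
ρ = 0.2913; 0.2913 < 1 ⇒ converges.

0.2913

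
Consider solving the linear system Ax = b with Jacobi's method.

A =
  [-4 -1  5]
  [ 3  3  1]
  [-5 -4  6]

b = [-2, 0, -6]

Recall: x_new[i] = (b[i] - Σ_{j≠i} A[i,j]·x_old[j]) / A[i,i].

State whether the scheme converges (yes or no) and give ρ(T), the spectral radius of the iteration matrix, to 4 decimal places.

A = D + L + U where D = diag(-4, 3, 6).
Jacobi T = -D⁻¹(L+U): T[1,0] = -(3)/(3) = -1.0000; T[1,1] = 0.
  T[0,:] = [+0.0000  -0.2500  +1.2500]
  T[1,:] = [-1.0000  +0.0000  -0.3333]
  T[2,:] = [+0.8333  +0.6667  +0.0000]
|λ(T)| sorted: 1.2892, 0.7698, 0.7698.
ρ = 1.2892; 1.2892 > 1: divergent.

no, ρ = 1.2892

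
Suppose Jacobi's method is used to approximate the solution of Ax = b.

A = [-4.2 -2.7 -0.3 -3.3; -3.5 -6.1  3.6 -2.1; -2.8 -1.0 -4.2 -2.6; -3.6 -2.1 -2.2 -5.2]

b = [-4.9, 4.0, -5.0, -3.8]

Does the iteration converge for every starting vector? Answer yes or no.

Split A = D + L + U, D = diag(-4.2, -6.1, -4.2, -5.2).
Jacobi T = -D⁻¹(L+U): T[2,1] = -(-1)/(-4.2) = -0.2381; T[2,2] = 0.
  T[0,:] = [+0.0000, -0.6429, -0.0714, -0.7857]
  T[1,:] = [-0.5738, +0.0000, +0.5902, -0.3443]
  T[2,:] = [-0.6667, -0.2381, +0.0000, -0.6190]
  T[3,:] = [-0.6923, -0.4038, -0.4231, +0.0000]
eigenvalue magnitudes: 1.1292, 0.7799, 0.6733, 0.3240.
ρ(T) = max|λ| = 1.1292; 1.1292 > 1 ⇒ diverges.

no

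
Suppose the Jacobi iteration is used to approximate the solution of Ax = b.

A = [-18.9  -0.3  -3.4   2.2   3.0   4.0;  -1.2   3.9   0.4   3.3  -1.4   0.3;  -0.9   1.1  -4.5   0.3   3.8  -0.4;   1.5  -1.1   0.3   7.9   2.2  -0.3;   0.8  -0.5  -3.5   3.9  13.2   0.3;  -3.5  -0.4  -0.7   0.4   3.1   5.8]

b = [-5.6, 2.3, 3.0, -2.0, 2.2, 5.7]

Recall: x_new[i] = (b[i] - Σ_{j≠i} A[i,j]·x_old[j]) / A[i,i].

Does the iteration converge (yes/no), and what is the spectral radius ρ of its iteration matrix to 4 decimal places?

Write A = D+L+U with D = diag(-18.9, 3.9, -4.5, 7.9, 13.2, 5.8).
T_J = -D⁻¹(L+U): T[1,2] = -(0.4)/(3.9) = -0.1026; T[1,1] = 0.
  T[0,:] = [+0.0000  -0.0159  -0.1799  +0.1164  +0.1587  +0.2116]
  T[1,:] = [+0.3077  +0.0000  -0.1026  -0.8462  +0.3590  -0.0769]
  T[2,:] = [-0.2000  +0.2444  +0.0000  +0.0667  +0.8444  -0.0889]
  T[3,:] = [-0.1899  +0.1392  -0.0380  +0.0000  -0.2785  +0.0380]
  T[4,:] = [-0.0606  +0.0379  +0.2652  -0.2955  +0.0000  -0.0227]
  T[5,:] = [+0.6034  +0.0690  +0.1207  -0.0690  -0.5345  +0.0000]
|roots of det(T-λI)|: 0.6465, 0.4993, 0.4993, 0.3991, 0.3991, 0.3257.
ρ(T) = max|λ| = 0.6465; 0.6465 < 1, so it converges for any x₀.

yes, ρ = 0.6465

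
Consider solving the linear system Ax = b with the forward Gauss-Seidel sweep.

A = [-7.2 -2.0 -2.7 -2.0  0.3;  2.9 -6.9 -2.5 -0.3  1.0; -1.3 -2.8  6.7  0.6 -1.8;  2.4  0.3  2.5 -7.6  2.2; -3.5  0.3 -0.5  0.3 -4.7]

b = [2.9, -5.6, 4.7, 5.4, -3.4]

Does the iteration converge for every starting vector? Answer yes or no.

yes

Diagonal D = diag(-7.2, -6.9, 6.7, -7.6, -4.7); L, U strict lower/upper.
GS T = -(D+L)⁻¹U: row 0 first, T[0,4] = -(0.3)/(-7.2) = +0.0417; later rows by forward substitution.
  T[0,:] = [+0.0000, -0.2778, -0.3750, -0.2778, +0.0417]
  T[1,:] = [+0.0000, -0.1167, -0.5199, -0.1602, +0.1624]
  T[2,:] = [+0.0000, -0.1027, -0.2900, -0.2104, +0.3446]
  T[3,:] = [+0.0000, -0.1261, -0.2344, -0.1633, +0.4224]
  T[4,:] = [+0.0000, +0.2023, +0.2620, +0.2086, -0.0304]
eigenvalue magnitudes: 0.8811, 0.1777, 0.1114, 0.1114, 0.0000.
spectral radius ρ = 0.8811; 0.8811 < 1 ⇒ converges.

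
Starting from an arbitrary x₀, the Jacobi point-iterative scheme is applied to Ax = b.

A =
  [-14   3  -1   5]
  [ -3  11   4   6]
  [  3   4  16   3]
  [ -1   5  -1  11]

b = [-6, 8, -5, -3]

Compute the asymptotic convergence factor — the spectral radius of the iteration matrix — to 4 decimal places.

A = D + L + U where D = diag(-14, 11, 16, 11).
Jacobi: T = -D⁻¹(L+U), T[0,3] = -(5)/(-14) = +0.3571; T[0,0] = 0.
  T[0,:] = [+0.0000 +0.2143 -0.0714 +0.3571]
  T[1,:] = [+0.2727 +0.0000 -0.3636 -0.5455]
  T[2,:] = [-0.1875 -0.2500 +0.0000 -0.1875]
  T[3,:] = [+0.0909 -0.4545 +0.0909 +0.0000]
eigenvalue magnitudes: 0.6886, 0.4682, 0.3696, 0.1492.
ρ = 0.6886; 0.6886 < 1: convergent.

0.6886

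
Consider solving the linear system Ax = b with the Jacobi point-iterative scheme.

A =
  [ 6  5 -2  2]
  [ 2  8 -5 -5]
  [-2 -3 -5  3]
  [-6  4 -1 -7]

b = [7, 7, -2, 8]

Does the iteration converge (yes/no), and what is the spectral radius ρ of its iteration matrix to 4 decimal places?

Let D = diag(6, 8, -5, -7); L, U the strict triangles.
Jacobi: T = -D⁻¹(L+U), T[3,0] = -(-6)/(-7) = -0.8571; T[3,3] = 0.
  T[0,:] = [+0.0000  -0.8333  +0.3333  -0.3333]
  T[1,:] = [-0.2500  +0.0000  +0.6250  +0.6250]
  T[2,:] = [-0.4000  -0.6000  +0.0000  +0.6000]
  T[3,:] = [-0.8571  +0.5714  -0.1429  +0.0000]
moduli |λ_i(T)| = 1.1686, 0.8761, 0.8761, 0.6066.
ρ = 1.1686; 1.1686 > 1 ⇒ diverges.

no, ρ = 1.1686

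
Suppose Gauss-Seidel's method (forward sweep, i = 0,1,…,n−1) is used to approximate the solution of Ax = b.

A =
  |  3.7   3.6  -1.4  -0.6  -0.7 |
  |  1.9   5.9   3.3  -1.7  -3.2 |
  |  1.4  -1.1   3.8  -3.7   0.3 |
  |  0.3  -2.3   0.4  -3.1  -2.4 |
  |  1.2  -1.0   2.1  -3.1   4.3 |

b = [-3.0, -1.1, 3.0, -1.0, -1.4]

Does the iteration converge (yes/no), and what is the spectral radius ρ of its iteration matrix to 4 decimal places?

Split A = D + L + U, D = diag(3.7, 5.9, 3.8, -3.1, 4.3).
GS T = -(D+L)⁻¹U: row 0 first, T[0,4] = -(-0.7)/(3.7) = +0.1892; later rows by forward substitution.
  T[0,:] = [+0.0000  -0.9730  +0.3784  +0.1622  +0.1892]
  T[1,:] = [+0.0000  +0.3133  -0.6812  +0.2359  +0.4814]
  T[2,:] = [+0.0000  +0.4492  -0.3366  +0.9822  -0.0093]
  T[3,:] = [+0.0000  -0.2687  +0.4986  -0.0326  -1.1143]
  T[4,:] = [+0.0000  -0.0687  +0.2598  -0.4936  -0.7396]
|eigenvalues of T|: 1.3279, 0.6972, 0.3516, 0.3516, 0.0000.
ρ = 1.3279; 1.3279 > 1, so it fails to converge.

no, ρ = 1.3279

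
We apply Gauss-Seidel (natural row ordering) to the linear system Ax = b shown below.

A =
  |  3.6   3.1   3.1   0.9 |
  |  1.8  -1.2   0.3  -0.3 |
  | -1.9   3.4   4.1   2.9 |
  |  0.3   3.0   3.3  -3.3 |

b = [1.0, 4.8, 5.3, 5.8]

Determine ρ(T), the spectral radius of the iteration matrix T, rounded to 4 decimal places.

1.5140

Diagonal D = diag(3.6, -1.2, 4.1, -3.3); L, U strict lower/upper.
T_GS = -(D+L)⁻¹U: row 0 first, T[0,3] = -(0.9)/(3.6) = -0.2500; later rows by forward substitution.
  T[0,:] = [+0.0000, -0.8611, -0.8611, -0.2500]
  T[1,:] = [+0.0000, -1.2917, -1.0417, -0.6250]
  T[2,:] = [+0.0000, +0.6721, +0.4648, -0.3049]
  T[3,:] = [+0.0000, -0.5804, -0.5605, -0.8958]
moduli |λ_i(T)| = 1.5140, 0.2459, 0.0372, 0.0000.
spectral radius ρ = 1.5140; 1.5140 > 1: divergent.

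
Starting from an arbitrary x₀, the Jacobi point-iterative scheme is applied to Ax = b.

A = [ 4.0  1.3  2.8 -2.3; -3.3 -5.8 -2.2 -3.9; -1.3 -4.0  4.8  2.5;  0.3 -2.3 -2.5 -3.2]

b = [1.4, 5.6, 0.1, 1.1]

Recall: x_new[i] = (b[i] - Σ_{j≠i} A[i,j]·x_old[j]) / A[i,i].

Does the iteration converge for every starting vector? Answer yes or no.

Let D = diag(4, -5.8, 4.8, -3.2); L, U the strict triangles.
Jacobi: T = -D⁻¹(L+U), T[0,3] = -(-2.3)/(4) = +0.5750; T[0,0] = 0.
  T[0,:] = [+0.0000, -0.3250, -0.7000, +0.5750]
  T[1,:] = [-0.5690, +0.0000, -0.3793, -0.6724]
  T[2,:] = [+0.2708, +0.8333, +0.0000, -0.5208]
  T[3,:] = [+0.0938, -0.7188, -0.7812, +0.0000]
|roots of det(T-λI)|: 1.2484, 0.7387, 0.7387, 0.6202.
ρ = 1.2484; 1.2484 > 1, so it fails to converge.

no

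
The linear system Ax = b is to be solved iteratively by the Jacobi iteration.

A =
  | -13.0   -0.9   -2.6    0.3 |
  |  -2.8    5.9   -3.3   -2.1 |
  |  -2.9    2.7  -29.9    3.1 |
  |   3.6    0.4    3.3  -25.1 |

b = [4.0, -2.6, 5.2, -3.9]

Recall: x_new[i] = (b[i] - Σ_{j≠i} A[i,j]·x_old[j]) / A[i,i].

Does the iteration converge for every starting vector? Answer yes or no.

yes

Diagonal D = diag(-13, 5.9, -29.9, -25.1); L, U strict lower/upper.
Jacobi T = -D⁻¹(L+U): T[3,2] = -(3.3)/(-25.1) = +0.1315; T[3,3] = 0.
  T[0,:] = [+0.0000  -0.0692  -0.2000  +0.0231]
  T[1,:] = [+0.4746  +0.0000  +0.5593  +0.3559]
  T[2,:] = [-0.0970  +0.0903  +0.0000  +0.1037]
  T[3,:] = [+0.1434  +0.0159  +0.1315  +0.0000]
|eigenvalues of T|: 0.2612, 0.2063, 0.2063, 0.0953.
spectral radius ρ = 0.2612; 0.2612 < 1, so it converges for any x₀.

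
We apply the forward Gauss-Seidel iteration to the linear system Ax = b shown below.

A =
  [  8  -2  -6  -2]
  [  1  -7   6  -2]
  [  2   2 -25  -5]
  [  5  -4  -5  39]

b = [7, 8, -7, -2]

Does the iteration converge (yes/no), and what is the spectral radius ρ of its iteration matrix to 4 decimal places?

yes, ρ = 0.2803

Let D = diag(8, -7, -25, 39); L, U the strict triangles.
T_GS = -(D+L)⁻¹U: row 0 first, T[0,2] = -(-6)/(8) = +0.7500; later rows by forward substitution.
  T[0,:] = [+0.0000, +0.2500, +0.7500, +0.2500]
  T[1,:] = [+0.0000, +0.0357, +0.9643, -0.2500]
  T[2,:] = [+0.0000, +0.0229, +0.1371, -0.2000]
  T[3,:] = [+0.0000, -0.0255, +0.0203, -0.0833]
|roots of det(T-λI)|: 0.2803, 0.1400, 0.1400, 0.0000.
ρ = 0.2803; 0.2803 < 1 ⇒ converges.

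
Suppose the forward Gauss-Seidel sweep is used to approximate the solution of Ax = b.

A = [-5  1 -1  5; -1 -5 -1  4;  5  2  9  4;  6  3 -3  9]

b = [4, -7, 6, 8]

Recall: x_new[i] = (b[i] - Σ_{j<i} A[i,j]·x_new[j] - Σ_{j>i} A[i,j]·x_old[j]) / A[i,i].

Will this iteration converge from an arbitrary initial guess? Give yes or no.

Let D = diag(-5, -5, 9, 9); L, U the strict triangles.
T_GS = -(D+L)⁻¹U: row 0 first, T[0,2] = -(-1)/(-5) = -0.2000; later rows by forward substitution.
  T[0,:] = [+0.0000, +0.2000, -0.2000, +1.0000]
  T[1,:] = [+0.0000, -0.0400, -0.1600, +0.6000]
  T[2,:] = [+0.0000, -0.1022, +0.1467, -1.1333]
  T[3,:] = [+0.0000, -0.1541, +0.2356, -1.2444]
|eigenvalues of T|: 0.9321, 0.1128, 0.1128, 0.0000.
spectral radius ρ = 0.9321; 0.9321 < 1, so it converges for any x₀.

yes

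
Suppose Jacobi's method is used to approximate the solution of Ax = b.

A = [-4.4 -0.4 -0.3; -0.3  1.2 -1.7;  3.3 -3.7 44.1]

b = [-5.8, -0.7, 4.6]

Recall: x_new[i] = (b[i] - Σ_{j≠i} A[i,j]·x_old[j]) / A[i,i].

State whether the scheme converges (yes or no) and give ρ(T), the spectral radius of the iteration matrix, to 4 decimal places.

Let D = diag(-4.4, 1.2, 44.1); L, U the strict triangles.
Jacobi: T = -D⁻¹(L+U), T[1,0] = -(-0.3)/(1.2) = +0.2500; T[1,1] = 0.
  T[0,:] = [+0.0000, -0.0909, -0.0682]
  T[1,:] = [+0.2500, +0.0000, +1.4167]
  T[2,:] = [-0.0748, +0.0839, +0.0000]
|eigenvalues of T|: 0.3528, 0.2651, 0.0877.
ρ(T) = max|λ| = 0.3528; 0.3528 < 1 ⇒ converges.

yes, ρ = 0.3528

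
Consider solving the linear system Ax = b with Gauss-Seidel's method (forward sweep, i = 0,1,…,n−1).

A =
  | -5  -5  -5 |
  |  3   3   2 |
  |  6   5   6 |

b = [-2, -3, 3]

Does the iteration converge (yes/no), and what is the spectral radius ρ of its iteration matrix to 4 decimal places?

Write A = D+L+U with D = diag(-5, 3, 6).
Gauss-Seidel: T = -(D+L)⁻¹U, row 0 first, T[0,2] = -(-5)/(-5) = -1.0000; later rows by forward substitution.
  T[0,:] = [+0.0000, -1.0000, -1.0000]
  T[1,:] = [+0.0000, +1.0000, +0.3333]
  T[2,:] = [+0.0000, +0.1667, +0.7222]
|eigenvalues of T|: 1.1347, 0.5875, 0.0000.
ρ(T) = max|λ| = 1.1347; 1.1347 > 1 ⇒ diverges.

no, ρ = 1.1347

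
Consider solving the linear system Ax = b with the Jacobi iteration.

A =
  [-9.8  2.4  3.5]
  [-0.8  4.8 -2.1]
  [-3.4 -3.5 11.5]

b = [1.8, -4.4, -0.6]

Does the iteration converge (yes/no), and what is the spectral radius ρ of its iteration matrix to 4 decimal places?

A = D + L + U where D = diag(-9.8, 4.8, 11.5).
T_J = -D⁻¹(L+U): T[0,2] = -(3.5)/(-9.8) = +0.3571; T[0,0] = 0.
  T[0,:] = [+0.0000  +0.2449  +0.3571]
  T[1,:] = [+0.1667  +0.0000  +0.4375]
  T[2,:] = [+0.2957  +0.3043  +0.0000]
moduli |λ_i(T)| = 0.6019, 0.3895, 0.2124.
ρ = 0.6019; 0.6019 < 1, so it converges for any x₀.

yes, ρ = 0.6019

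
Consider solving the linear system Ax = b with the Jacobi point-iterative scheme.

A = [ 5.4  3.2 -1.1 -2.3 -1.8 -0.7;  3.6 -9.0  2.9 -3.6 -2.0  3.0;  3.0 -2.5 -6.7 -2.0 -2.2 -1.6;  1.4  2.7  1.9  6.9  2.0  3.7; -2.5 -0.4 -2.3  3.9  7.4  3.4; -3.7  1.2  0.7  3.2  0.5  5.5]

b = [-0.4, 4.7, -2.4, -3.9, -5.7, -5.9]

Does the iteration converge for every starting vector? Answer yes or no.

Diagonal D = diag(5.4, -9, -6.7, 6.9, 7.4, 5.5); L, U strict lower/upper.
Jacobi T = -D⁻¹(L+U): T[1,3] = -(-3.6)/(-9) = -0.4000; T[1,1] = 0.
  T[0,:] = [+0.0000 -0.5926 +0.2037 +0.4259 +0.3333 +0.1296]
  T[1,:] = [+0.4000 +0.0000 +0.3222 -0.4000 -0.2222 +0.3333]
  T[2,:] = [+0.4478 -0.3731 +0.0000 -0.2985 -0.3284 -0.2388]
  T[3,:] = [-0.2029 -0.3913 -0.2754 +0.0000 -0.2899 -0.5362]
  T[4,:] = [+0.3378 +0.0541 +0.3108 -0.5270 +0.0000 -0.4595]
  T[5,:] = [+0.6727 -0.2182 -0.1273 -0.5818 -0.0909 +0.0000]
|eigenvalues of T|: 1.1469, 0.7401, 0.7401, 0.4546, 0.4546, 0.1961.
ρ(T) = max|λ| = 1.1469; 1.1469 > 1, so it fails to converge.

no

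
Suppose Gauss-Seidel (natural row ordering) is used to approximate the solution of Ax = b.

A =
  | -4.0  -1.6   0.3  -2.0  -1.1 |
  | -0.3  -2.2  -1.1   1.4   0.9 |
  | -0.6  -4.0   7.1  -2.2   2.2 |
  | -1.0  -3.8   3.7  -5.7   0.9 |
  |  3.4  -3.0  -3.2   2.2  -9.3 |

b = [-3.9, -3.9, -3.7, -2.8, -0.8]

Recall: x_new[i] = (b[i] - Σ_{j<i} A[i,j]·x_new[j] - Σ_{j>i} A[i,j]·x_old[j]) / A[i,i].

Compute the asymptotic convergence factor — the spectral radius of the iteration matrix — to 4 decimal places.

Diagonal D = diag(-4, -2.2, 7.1, -5.7, -9.3); L, U strict lower/upper.
GS T = -(D+L)⁻¹U: row 0 first, T[0,1] = -(-1.6)/(-4) = -0.4000; later rows by forward substitution.
  T[0,:] = [+0.0000 -0.4000 +0.0750 -0.5000 -0.2750]
  T[1,:] = [+0.0000 +0.0545 -0.5102 +0.7045 +0.4466]
  T[2,:] = [+0.0000 -0.0031 -0.2811 +0.6645 -0.0815]
  T[3,:] = [+0.0000 +0.0318 +0.1445 +0.0494 -0.1445]
  T[4,:] = [+0.0000 -0.1552 +0.3229 -0.6270 -0.2507]
eigenvalue magnitudes: 0.5843, 0.2650, 0.1520, 0.1520, 0.0000.
ρ(T) = max|λ| = 0.5843; 0.5843 < 1: convergent.

0.5843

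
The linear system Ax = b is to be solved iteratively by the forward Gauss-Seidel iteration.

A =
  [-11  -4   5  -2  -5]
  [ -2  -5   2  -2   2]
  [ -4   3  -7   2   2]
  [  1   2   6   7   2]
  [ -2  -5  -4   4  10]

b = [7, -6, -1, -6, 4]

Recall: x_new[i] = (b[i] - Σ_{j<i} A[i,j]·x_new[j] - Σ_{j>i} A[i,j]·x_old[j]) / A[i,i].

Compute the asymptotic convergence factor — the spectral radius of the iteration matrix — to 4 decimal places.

1.2553

Diagonal D = diag(-11, -5, -7, 7, 10); L, U strict lower/upper.
T_GS = -(D+L)⁻¹U: row 0 first, T[0,4] = -(-5)/(-11) = -0.4545; later rows by forward substitution.
  T[0,:] = [+0.0000  -0.3636  +0.4545  -0.1818  -0.4545]
  T[1,:] = [+0.0000  +0.1455  +0.2182  -0.3273  +0.5818]
  T[2,:] = [+0.0000  +0.2701  -0.1662  +0.2494  +0.7948]
  T[3,:] = [+0.0000  -0.2212  +0.0152  -0.0942  -1.0683]
  T[4,:] = [+0.0000  +0.1965  +0.1274  -0.0626  +0.9452]
|roots of det(T-λI)|: 1.2553, 0.4658, 0.0637, 0.0637, 0.0000.
ρ(T) = max|λ| = 1.2553; 1.2553 > 1 ⇒ diverges.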